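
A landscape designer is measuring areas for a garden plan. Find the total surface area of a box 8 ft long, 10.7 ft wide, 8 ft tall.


Shape: rectangular prism
l = 8 ft, w = 10.7 ft, h = 8 ft
Formula: SA = 2(lw + lh + wh)
lw = 85.6, lh = 64, wh = 85.6
lw + lh + wh = 235.2
SA = 2 * 235.2
SA = 470.4
470.4 ft^2


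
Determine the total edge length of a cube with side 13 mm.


Shape: cube
Side s = 13 mm
A cube has 12 edges, all equal.
Formula: total edge length = 12 * s
Total = 12 * 13
Total = 156
156 mm


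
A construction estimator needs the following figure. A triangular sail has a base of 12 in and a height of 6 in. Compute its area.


Shape: triangle
Base b = 12 in, Height h = 6 in
Formula: A = (1/2) * b * h
A = 0.5 * 12 * 6
A = 0.5 * 72
A = 36
36 in^2


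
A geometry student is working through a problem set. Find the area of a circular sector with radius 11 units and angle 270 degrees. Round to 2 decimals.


Shape: circular sector
Radius r = 11 units, Angle = 270 degrees
Formula: A = (angle/360) * pi * r^2
r^2 = 121
Fraction of circle = 270/360
A = (270/360) * pi * 121
A = 90.75 * pi
A = 285.1
285.1 units^2


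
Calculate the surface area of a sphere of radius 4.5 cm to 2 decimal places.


Shape: sphere
Radius r = 4.5 cm
Formula: SA = 4 * pi * r^2
r^2 = 20.25
SA = 4 * pi * 20.25
SA = 81 * pi
SA = 254.47
254.47 cm^2


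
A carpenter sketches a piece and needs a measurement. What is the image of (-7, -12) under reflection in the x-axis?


Transformation: reflection
Original point: (-7, -12)
Rule for reflection over the x-axis: (x, y) -> (x, -y)
Apply: (-7, -12) -> (-7, 12)
(-7, 12)


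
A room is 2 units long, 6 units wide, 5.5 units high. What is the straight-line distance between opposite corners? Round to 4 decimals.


Shape: rectangular box (space diagonal)
l = 2 units, w = 6 units, h = 5.5 units
Visualize: the diagonal of the base, then a right triangle with that diagonal and the height.
Formula: d = sqrt(l^2 + w^2 + h^2)
l^2 + w^2 + h^2 = 4 + 36 + 30.25 = 70.25
d = sqrt(70.25)
d = 8.3815
8.3815 units


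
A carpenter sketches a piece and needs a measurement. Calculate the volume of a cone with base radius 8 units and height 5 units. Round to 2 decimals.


Shape: cone
Radius r = 8 units, Height h = 5 units
Formula: V = (1/3) * pi * r^2 * h
r^2 = 64
pi * r^2 * h = pi * 64 * 5 = 320 * pi
V = 320 * pi / 3
V = 335.1
335.1 units^3


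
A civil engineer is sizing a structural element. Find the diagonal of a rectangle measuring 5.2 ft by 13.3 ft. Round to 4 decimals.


Shape: rectangle (diagonal via Pythagoras)
Sides: 5.2 ft and 13.3 ft
Formula: d = sqrt(l^2 + w^2)
l^2 = 27.04, w^2 = 176.89
l^2 + w^2 = 203.93
d = sqrt(203.93)
d = 14.2804
14.2804 ft


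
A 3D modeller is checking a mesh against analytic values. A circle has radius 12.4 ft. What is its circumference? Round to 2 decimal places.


Shape: circle
Radius r = 12.4 ft
Formula: C = 2 * pi * r
C = 2 * pi * 12.4
C = 24.8 * pi
C = 77.91
77.91 ft


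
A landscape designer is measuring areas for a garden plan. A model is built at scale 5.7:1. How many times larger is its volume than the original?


Linear scale factor k = 5.7
Rule: under a linear scaling by k, volumes scale by k^3.
k^3 = 5.7 * 5.7 * 5.7
k^3 = 32.49 * 5.7
k^3 = 185.193
Volume scales by a factor of 185.193.
185.193 (dimensionless)


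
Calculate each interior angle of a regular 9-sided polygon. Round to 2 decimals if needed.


Shape: regular nonagon (9 sides)
Formula: interior angle = (n - 2) * 180 / n
(n - 2) = 7
(n - 2) * 180 = 1260
angle = 1260 / 9
angle = 140
140 degrees


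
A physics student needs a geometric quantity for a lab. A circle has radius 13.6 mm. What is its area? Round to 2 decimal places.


Shape: circle
Radius r = 13.6 mm
Formula: A = pi * r^2
r^2 = 13.6^2 = 184.96
A = pi * 184.96
A = 581.07
581.07 mm^2


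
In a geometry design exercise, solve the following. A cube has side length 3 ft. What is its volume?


Shape: cube
Side s = 3 ft
Formula: V = s^3
V = 3 * 3 * 3
V = 9 * 3
V = 27
27 ft^3


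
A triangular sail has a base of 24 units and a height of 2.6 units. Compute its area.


Shape: triangle
Base b = 24 units, Height h = 2.6 units
Formula: A = (1/2) * b * h
A = 0.5 * 24 * 2.6
A = 0.5 * 62.4
A = 31.2
31.2 units^2


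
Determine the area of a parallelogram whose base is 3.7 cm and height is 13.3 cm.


Shape: parallelogram
Base b = 3.7 cm, Height h = 13.3 cm
Formula: A = b * h
A = 3.7 * 13.3
A = 49.21
49.21 cm^2


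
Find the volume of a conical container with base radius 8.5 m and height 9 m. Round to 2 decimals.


Shape: cone
Radius r = 8.5 m, Height h = 9 m
Formula: V = (1/3) * pi * r^2 * h
r^2 = 72.25
pi * r^2 * h = pi * 72.25 * 9 = 650.25 * pi
V = 650.25 * pi / 3
V = 680.94
680.94 m^3


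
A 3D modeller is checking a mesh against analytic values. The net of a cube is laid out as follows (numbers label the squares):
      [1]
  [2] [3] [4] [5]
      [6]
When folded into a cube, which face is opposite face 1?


Net: cross layout. Take square 3 as the base (bottom).
Fold the four squares in the horizontal row up around 3: 2 -> left, 4 -> right, 5 wraps to the top.
Fold 1 and 6 up from 3: 1 -> back, 6 -> front.
Opposite pairs are therefore: (1, 6), (2, 4), (3, 5).
Face 1 is opposite face 6.
face 6


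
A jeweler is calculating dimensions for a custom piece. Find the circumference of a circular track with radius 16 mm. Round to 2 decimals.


Shape: circle
Radius r = 16 mm
Formula: C = 2 * pi * r
C = 2 * pi * 16
C = 32 * pi
C = 100.53
100.53 mm


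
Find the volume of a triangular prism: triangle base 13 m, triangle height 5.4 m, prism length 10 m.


Shape: triangular prism
Triangle base = 13 m, triangle height = 5.4 m, prism length L = 10 m
Formula: V = (1/2 * b * h_tri) * L
Cross-section area = 0.5 * 13 * 5.4 = 35.1
V = 35.1 * 10
V = 351
351 m^3


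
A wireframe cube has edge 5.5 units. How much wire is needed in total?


Shape: cube
Side s = 5.5 units
A cube has 12 edges, all equal.
Formula: total edge length = 12 * s
Total = 12 * 5.5
Total = 66
66 units


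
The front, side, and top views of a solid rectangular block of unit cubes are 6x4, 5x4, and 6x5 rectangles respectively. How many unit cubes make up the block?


Orthographic views of a solid rectangular block:
Front view 6 x 4 -> length = 6, height = 4
Side view 5 x 4 -> width = 5, height = 4 (consistent)
Top view 6 x 5 -> confirms length = 6, width = 5
The block is 6 x 5 x 4.
Total unit cubes = 6 * 5 * 4 = 120
120 unit cubes


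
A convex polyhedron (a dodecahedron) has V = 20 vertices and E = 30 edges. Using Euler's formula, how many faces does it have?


Polyhedron: dodecahedron
Euler's formula for convex polyhedra: V - E + F = 2
Given: V = 20 vertices and E = 30 edges
Solve for F:
F = 2 + E - V = 2 + 30 - 20 = 12
12 faces


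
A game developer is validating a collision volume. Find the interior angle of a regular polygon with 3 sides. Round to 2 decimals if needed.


Shape: regular triangle (3 sides)
Formula: interior angle = (n - 2) * 180 / n
(n - 2) = 1
(n - 2) * 180 = 180
angle = 180 / 3
angle = 60
60 degrees


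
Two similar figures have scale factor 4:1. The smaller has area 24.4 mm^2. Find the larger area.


Linear scale factor k = 4
Original area = 24.4 mm^2
Rule: under a linear scaling by k, areas scale by k^2.
k^2 = 4^2 = 16
New area = 24.4 * 16
New area = 390.4
390.4 mm^2


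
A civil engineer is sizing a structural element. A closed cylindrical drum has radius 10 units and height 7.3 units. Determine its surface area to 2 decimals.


Shape: closed cylinder
Radius r = 10 units, Height h = 7.3 units
Formula: SA = 2*pi*r^2 + 2*pi*r*h = 2*pi*r*(r + h)
r + h = 17.3
2 * r * (r + h) = 2 * 10 * 17.3 = 346
SA = 346 * pi
SA = 1086.99
1086.99 units^2


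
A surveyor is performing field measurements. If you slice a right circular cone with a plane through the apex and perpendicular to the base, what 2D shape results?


Solid: right circular cone
Cutting plane: through the apex and perpendicular to the base
Visualize the intersection of the plane with the solid's surface.
The boundary of the cut region is a isosceles triangle.
isosceles triangle


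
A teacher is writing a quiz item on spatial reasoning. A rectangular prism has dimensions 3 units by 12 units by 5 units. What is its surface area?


Shape: rectangular prism
l = 3 units, w = 12 units, h = 5 units
Formula: SA = 2(lw + lh + wh)
lw = 36, lh = 15, wh = 60
lw + lh + wh = 111
SA = 2 * 111
SA = 222
222 units^2


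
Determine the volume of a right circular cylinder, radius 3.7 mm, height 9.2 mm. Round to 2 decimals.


Shape: cylinder
Radius r = 3.7 mm, Height h = 9.2 mm
Formula: V = pi * r^2 * h
r^2 = 13.69
V = pi * 13.69 * 9.2
V = 125.948 * pi
V = 395.68
395.68 mm^3


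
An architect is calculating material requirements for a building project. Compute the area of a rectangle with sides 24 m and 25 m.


Shape: rectangle
Length l = 24 m, Width w = 25 m
Formula: A = l * w
A = 24 * 25
A = 600
600 m^2


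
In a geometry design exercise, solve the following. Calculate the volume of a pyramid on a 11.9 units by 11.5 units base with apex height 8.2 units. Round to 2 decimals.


Shape: rectangular pyramid
Base: 11.9 units x 11.5 units, Height h = 8.2 units
Formula: V = (1/3) * base_area * h
base_area = 11.9 * 11.5 = 136.85
base_area * h = 136.85 * 8.2 = 1122.17
V = 1122.17 / 3
V = 374.06
374.06 units^3


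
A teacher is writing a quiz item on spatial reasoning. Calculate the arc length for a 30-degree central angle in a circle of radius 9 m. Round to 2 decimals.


Shape: circular arc
Radius r = 9 m, Angle = 30 degrees
Formula: L = (angle/360) * 2 * pi * r
2 * pi * r = 18 * pi
L = (30/360) * 18 * pi
L = 1.5 * pi
L = 4.71
4.71 m


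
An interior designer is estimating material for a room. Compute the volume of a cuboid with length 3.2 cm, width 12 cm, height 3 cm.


Shape: rectangular prism
l = 3.2 cm, w = 12 cm, h = 3 cm
Formula: V = l * w * h
V = 3.2 * 12 * 3
V = 38.4 * 3
V = 115.2
115.2 cm^3


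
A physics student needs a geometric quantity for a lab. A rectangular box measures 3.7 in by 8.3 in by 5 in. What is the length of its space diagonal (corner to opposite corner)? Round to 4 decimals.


Shape: rectangular box (space diagonal)
l = 3.7 in, w = 8.3 in, h = 5 in
Visualize: the diagonal of the base, then a right triangle with that diagonal and the height.
Formula: d = sqrt(l^2 + w^2 + h^2)
l^2 + w^2 + h^2 = 13.69 + 68.89 + 25 = 107.58
d = sqrt(107.58)
d = 10.3721
10.3721 in


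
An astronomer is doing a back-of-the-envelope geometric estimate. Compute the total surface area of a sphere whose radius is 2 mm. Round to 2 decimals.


Shape: sphere
Radius r = 2 mm
Formula: SA = 4 * pi * r^2
r^2 = 4
SA = 4 * pi * 4
SA = 16 * pi
SA = 50.27
50.27 mm^2


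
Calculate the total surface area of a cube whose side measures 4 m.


Shape: cube
Side s = 4 m
A cube has 6 square faces.
Formula: SA = 6 * s^2
s^2 = 16
SA = 6 * 16
SA = 96
96 m^2


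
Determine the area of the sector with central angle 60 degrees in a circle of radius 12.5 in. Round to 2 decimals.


Shape: circular sector
Radius r = 12.5 in, Angle = 60 degrees
Formula: A = (angle/360) * pi * r^2
r^2 = 156.25
Fraction of circle = 60/360
A = (60/360) * pi * 156.25
A = 26.041667 * pi
A = 81.81
81.81 in^2


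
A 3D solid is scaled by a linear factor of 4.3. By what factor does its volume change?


Linear scale factor k = 4.3
Rule: under a linear scaling by k, volumes scale by k^3.
k^3 = 4.3 * 4.3 * 4.3
k^3 = 18.49 * 4.3
k^3 = 79.507
Volume scales by a factor of 79.507.
79.507 (dimensionless)


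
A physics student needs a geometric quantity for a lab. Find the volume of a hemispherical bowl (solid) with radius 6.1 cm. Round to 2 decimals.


Shape: hemisphere (half of a sphere)
Radius r = 6.1 cm
Formula: V = (1/2) * (4/3) * pi * r^3 = (2/3) * pi * r^3
r^3 = 226.981
(2/3) * 226.981 = 151.320667
V = 151.320667 * pi
V = 475.39
475.39 cm^3


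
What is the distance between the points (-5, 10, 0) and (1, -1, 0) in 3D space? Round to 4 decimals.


3D distance between two points
P1 = (-5, 10, 0), P2 = (1, -1, 0)
Formula: d = sqrt((x2-x1)^2 + (y2-y1)^2 + (z2-z1)^2)
dx = 1 - -5 = 6
dy = -1 - 10 = -11
dz = 0 - 0 = 0
dx^2 + dy^2 + dz^2 = 36 + 121 + 0 = 157
d = sqrt(157)
d = 12.53
12.53 units


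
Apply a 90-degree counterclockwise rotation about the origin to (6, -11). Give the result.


Transformation: rotation about the origin
Original point: (6, -11)
Rule for 90 deg counterclockwise: (x, y) -> (-y, x)
Apply: (6, -11) -> (11, 6)
(11, 6)


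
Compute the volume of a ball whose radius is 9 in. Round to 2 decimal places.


Shape: sphere
Radius r = 9 in
Formula: V = (4/3) * pi * r^3
r^3 = 729
(4/3) * 729 = 972
V = 972 * pi
V = 3053.63
3053.63 in^3


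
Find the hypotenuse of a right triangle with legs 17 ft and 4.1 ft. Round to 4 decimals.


Shape: right triangle
Legs a = 17 ft, b = 4.1 ft
Formula: c = sqrt(a^2 + b^2)
a^2 = 289, b^2 = 16.81
a^2 + b^2 = 305.81
c = sqrt(305.81)
c = 17.4874
17.4874 ft


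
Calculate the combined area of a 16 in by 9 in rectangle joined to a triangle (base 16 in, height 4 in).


Composite shape: rectangle + triangle
Rectangle area = 16 * 9 = 144
Triangle area = 0.5 * 16 * 4 = 32
Total = 144 + 32
Total = 176
176 in^2


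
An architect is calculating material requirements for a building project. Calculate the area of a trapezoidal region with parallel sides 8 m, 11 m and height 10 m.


Shape: trapezoid
Parallel sides a = 8 m, b = 11 m; Height h = 10 m
Formula: A = (a + b) * h / 2
a + b = 8 + 11 = 19
A = 19 * 10 / 2
A = 190 / 2
A = 95
95 m^2


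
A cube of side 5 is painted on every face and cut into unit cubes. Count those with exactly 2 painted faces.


Large cube: 5 x 5 x 5, cut into unit cubes.
n = 5, so n - 2 = 3
Cubes with 2 painted faces lie along the edges, excluding corners.
A cube has 12 edges; each contributes (n - 2) = 3 such cubes.
Count = 12 * 3 = 36
36 unit cubes


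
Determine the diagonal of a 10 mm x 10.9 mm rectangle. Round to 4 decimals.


Shape: rectangle (diagonal via Pythagoras)
Sides: 10 mm and 10.9 mm
Formula: d = sqrt(l^2 + w^2)
l^2 = 100, w^2 = 118.81
l^2 + w^2 = 218.81
d = sqrt(218.81)
d = 14.7922
14.7922 mm


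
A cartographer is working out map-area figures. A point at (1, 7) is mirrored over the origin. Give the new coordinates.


Transformation: reflection
Original point: (1, 7)
Rule for reflection through the origin: (x, y) -> (-x, -y)
Apply: (1, 7) -> (-1, -7)
(-1, -7)


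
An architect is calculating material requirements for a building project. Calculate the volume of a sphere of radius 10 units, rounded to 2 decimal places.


Shape: sphere
Radius r = 10 units
Formula: V = (4/3) * pi * r^3
r^3 = 1000
(4/3) * 1000 = 1333.333333
V = 1333.333333 * pi
V = 4188.79
4188.79 units^3


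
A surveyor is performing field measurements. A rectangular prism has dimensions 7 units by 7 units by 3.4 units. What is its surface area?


Shape: rectangular prism
l = 7 units, w = 7 units, h = 3.4 units
Formula: SA = 2(lw + lh + wh)
lw = 49, lh = 23.8, wh = 23.8
lw + lh + wh = 96.6
SA = 2 * 96.6
SA = 193.2
193.2 units^2


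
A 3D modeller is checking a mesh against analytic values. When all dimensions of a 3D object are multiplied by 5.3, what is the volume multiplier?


Linear scale factor k = 5.3
Rule: under a linear scaling by k, volumes scale by k^3.
k^3 = 5.3 * 5.3 * 5.3
k^3 = 28.09 * 5.3
k^3 = 148.877
Volume scales by a factor of 148.877.
148.877 (dimensionless)


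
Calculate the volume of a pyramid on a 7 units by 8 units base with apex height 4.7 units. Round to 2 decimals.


Shape: rectangular pyramid
Base: 7 units x 8 units, Height h = 4.7 units
Formula: V = (1/3) * base_area * h
base_area = 7 * 8 = 56
base_area * h = 56 * 4.7 = 263.2
V = 263.2 / 3
V = 87.73
87.73 units^3


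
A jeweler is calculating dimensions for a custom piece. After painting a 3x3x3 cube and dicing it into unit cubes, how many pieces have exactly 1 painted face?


Large cube: 3 x 3 x 3, cut into unit cubes.
n = 3, so n - 2 = 1
Cubes with 1 painted face lie in the interior of each face.
A cube has 6 faces; each contributes (n - 2)^2 = 1 such cubes.
Count = 6 * 1 = 6
6 unit cubes


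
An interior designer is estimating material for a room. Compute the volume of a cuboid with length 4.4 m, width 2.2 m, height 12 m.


Shape: rectangular prism
l = 4.4 m, w = 2.2 m, h = 12 m
Formula: V = l * w * h
V = 4.4 * 2.2 * 12
V = 9.68 * 12
V = 116.16
116.16 m^3


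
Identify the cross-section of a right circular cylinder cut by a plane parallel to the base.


Solid: right circular cylinder
Cutting plane: parallel to the base
Visualize the intersection of the plane with the solid's surface.
The boundary of the cut region is a circle.
circle


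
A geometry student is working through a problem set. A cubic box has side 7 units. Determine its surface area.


Shape: cube
Side s = 7 units
A cube has 6 square faces.
Formula: SA = 6 * s^2
s^2 = 49
SA = 6 * 49
SA = 294
294 units^2


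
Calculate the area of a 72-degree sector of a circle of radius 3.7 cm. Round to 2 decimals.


Shape: circular sector
Radius r = 3.7 cm, Angle = 72 degrees
Formula: A = (angle/360) * pi * r^2
r^2 = 13.69
Fraction of circle = 72/360
A = (72/360) * pi * 13.69
A = 2.738 * pi
A = 8.6
8.6 cm^2


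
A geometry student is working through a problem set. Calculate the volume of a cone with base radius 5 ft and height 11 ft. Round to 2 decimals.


Shape: cone
Radius r = 5 ft, Height h = 11 ft
Formula: V = (1/3) * pi * r^2 * h
r^2 = 25
pi * r^2 * h = pi * 25 * 11 = 275 * pi
V = 275 * pi / 3
V = 287.98
287.98 ft^3


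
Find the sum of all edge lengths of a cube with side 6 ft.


Shape: cube
Side s = 6 ft
A cube has 12 edges, all equal.
Formula: total edge length = 12 * s
Total = 12 * 6
Total = 72
72 ft


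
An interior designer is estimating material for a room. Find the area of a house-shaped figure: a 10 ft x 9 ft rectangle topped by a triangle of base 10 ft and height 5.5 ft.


Composite shape: rectangle + triangle
Rectangle area = 10 * 9 = 90
Triangle area = 0.5 * 10 * 5.5 = 27.5
Total = 90 + 27.5
Total = 117.5
117.5 ft^2


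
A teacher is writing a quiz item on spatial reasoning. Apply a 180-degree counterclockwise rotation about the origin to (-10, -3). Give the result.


Transformation: rotation about the origin
Original point: (-10, -3)
Rule for 180 deg: (x, y) -> (-x, -y)
Apply: (-10, -3) -> (10, 3)
(10, 3)


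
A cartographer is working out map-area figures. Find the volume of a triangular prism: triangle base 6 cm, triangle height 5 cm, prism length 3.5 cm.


Shape: triangular prism
Triangle base = 6 cm, triangle height = 5 cm, prism length L = 3.5 cm
Formula: V = (1/2 * b * h_tri) * L
Cross-section area = 0.5 * 6 * 5 = 15
V = 15 * 3.5
V = 52.5
52.5 cm^3


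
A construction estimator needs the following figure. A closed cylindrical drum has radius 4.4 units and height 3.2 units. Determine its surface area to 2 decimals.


Shape: closed cylinder
Radius r = 4.4 units, Height h = 3.2 units
Formula: SA = 2*pi*r^2 + 2*pi*r*h = 2*pi*r*(r + h)
r + h = 7.6
2 * r * (r + h) = 2 * 4.4 * 7.6 = 66.88
SA = 66.88 * pi
SA = 210.11
210.11 units^2


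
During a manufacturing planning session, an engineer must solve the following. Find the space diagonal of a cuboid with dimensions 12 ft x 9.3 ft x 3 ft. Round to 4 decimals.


Shape: rectangular box (space diagonal)
l = 12 ft, w = 9.3 ft, h = 3 ft
Visualize: the diagonal of the base, then a right triangle with that diagonal and the height.
Formula: d = sqrt(l^2 + w^2 + h^2)
l^2 + w^2 + h^2 = 144 + 86.49 + 9 = 239.49
d = sqrt(239.49)
d = 15.4755
15.4755 ft


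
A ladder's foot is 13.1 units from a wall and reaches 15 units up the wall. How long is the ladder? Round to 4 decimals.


Shape: right triangle
Legs a = 13.1 units, b = 15 units
Formula: c = sqrt(a^2 + b^2)
a^2 = 171.61, b^2 = 225
a^2 + b^2 = 396.61
c = sqrt(396.61)
c = 19.9151
19.9151 units


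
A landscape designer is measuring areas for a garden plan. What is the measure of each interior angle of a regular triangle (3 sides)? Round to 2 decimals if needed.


Shape: regular triangle (3 sides)
Formula: interior angle = (n - 2) * 180 / n
(n - 2) = 1
(n - 2) * 180 = 180
angle = 180 / 3
angle = 60
60 degrees


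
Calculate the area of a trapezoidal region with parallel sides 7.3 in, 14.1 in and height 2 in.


Shape: trapezoid
Parallel sides a = 7.3 in, b = 14.1 in; Height h = 2 in
Formula: A = (a + b) * h / 2
a + b = 7.3 + 14.1 = 21.4
A = 21.4 * 2 / 2
A = 42.8 / 2
A = 21.4
21.4 in^2


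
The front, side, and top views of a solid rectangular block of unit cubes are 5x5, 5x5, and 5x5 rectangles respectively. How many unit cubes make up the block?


Orthographic views of a solid rectangular block:
Front view 5 x 5 -> length = 5, height = 5
Side view 5 x 5 -> width = 5, height = 5 (consistent)
Top view 5 x 5 -> confirms length = 5, width = 5
The block is 5 x 5 x 5.
Total unit cubes = 5 * 5 * 5 = 125
125 unit cubes


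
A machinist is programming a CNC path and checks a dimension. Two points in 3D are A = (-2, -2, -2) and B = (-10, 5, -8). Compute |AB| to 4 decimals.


3D distance between two points
P1 = (-2, -2, -2), P2 = (-10, 5, -8)
Formula: d = sqrt((x2-x1)^2 + (y2-y1)^2 + (z2-z1)^2)
dx = -10 - -2 = -8
dy = 5 - -2 = 7
dz = -8 - -2 = -6
dx^2 + dy^2 + dz^2 = 64 + 49 + 36 = 149
d = sqrt(149)
d = 12.2066
12.2066 units


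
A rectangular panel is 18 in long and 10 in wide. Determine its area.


Shape: rectangle
Length l = 18 in, Width w = 10 in
Formula: A = l * w
A = 18 * 10
A = 180
180 in^2


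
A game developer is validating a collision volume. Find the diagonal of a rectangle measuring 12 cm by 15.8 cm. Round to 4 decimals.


Shape: rectangle (diagonal via Pythagoras)
Sides: 12 cm and 15.8 cm
Formula: d = sqrt(l^2 + w^2)
l^2 = 144, w^2 = 249.64
l^2 + w^2 = 393.64
d = sqrt(393.64)
d = 19.8404
19.8404 cm


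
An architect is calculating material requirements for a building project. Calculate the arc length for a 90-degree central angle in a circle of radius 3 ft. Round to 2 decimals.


Shape: circular arc
Radius r = 3 ft, Angle = 90 degrees
Formula: L = (angle/360) * 2 * pi * r
2 * pi * r = 6 * pi
L = (90/360) * 6 * pi
L = 1.5 * pi
L = 4.71
4.71 ft


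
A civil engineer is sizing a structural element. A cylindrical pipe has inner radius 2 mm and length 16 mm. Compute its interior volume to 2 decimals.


Shape: cylinder
Radius r = 2 mm, Height h = 16 mm
Formula: V = pi * r^2 * h
r^2 = 4
V = pi * 4 * 16
V = 64 * pi
V = 201.06
201.06 mm^3


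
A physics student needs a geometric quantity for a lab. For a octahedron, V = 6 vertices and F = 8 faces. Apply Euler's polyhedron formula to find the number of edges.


Polyhedron: octahedron
Euler's formula for convex polyhedra: V - E + F = 2
Given: V = 6 vertices and F = 8 faces
Solve for E:
E = V + F - 2 = 6 + 8 - 2 = 12
12 edges


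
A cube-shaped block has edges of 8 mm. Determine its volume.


Shape: cube
Side s = 8 mm
Formula: V = s^3
V = 8 * 8 * 8
V = 64 * 8
V = 512
512 mm^3


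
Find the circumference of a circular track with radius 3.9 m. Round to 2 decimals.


Shape: circle
Radius r = 3.9 m
Formula: C = 2 * pi * r
C = 2 * pi * 3.9
C = 7.8 * pi
C = 24.5
24.5 m


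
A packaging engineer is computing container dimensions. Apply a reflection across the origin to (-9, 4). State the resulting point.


Transformation: reflection
Original point: (-9, 4)
Rule for reflection through the origin: (x, y) -> (-x, -y)
Apply: (-9, 4) -> (9, -4)
(9, -4)


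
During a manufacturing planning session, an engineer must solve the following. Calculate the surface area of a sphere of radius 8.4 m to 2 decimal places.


Shape: sphere
Radius r = 8.4 m
Formula: SA = 4 * pi * r^2
r^2 = 70.56
SA = 4 * pi * 70.56
SA = 282.24 * pi
SA = 886.68
886.68 m^2


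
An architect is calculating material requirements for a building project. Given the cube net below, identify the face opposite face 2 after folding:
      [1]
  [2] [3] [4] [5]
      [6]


Net: cross layout. Take square 3 as the base (bottom).
Fold the four squares in the horizontal row up around 3: 2 -> left, 4 -> right, 5 wraps to the top.
Fold 1 and 6 up from 3: 1 -> back, 6 -> front.
Opposite pairs are therefore: (1, 6), (2, 4), (3, 5).
Face 2 is opposite face 4.
face 4


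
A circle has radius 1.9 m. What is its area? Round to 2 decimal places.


Shape: circle
Radius r = 1.9 m
Formula: A = pi * r^2
r^2 = 1.9^2 = 3.61
A = pi * 3.61
A = 11.34
11.34 m^2


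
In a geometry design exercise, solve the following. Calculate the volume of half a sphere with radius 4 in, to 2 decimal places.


Shape: hemisphere (half of a sphere)
Radius r = 4 in
Formula: V = (1/2) * (4/3) * pi * r^3 = (2/3) * pi * r^3
r^3 = 64
(2/3) * 64 = 42.666667
V = 42.666667 * pi
V = 134.04
134.04 in^3


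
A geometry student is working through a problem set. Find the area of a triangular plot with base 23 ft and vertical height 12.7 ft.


Shape: triangle
Base b = 23 ft, Height h = 12.7 ft
Formula: A = (1/2) * b * h
A = 0.5 * 23 * 12.7
A = 0.5 * 292.1
A = 146.05
146.05 ft^2


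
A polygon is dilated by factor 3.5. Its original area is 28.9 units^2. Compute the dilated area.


Linear scale factor k = 3.5
Original area = 28.9 units^2
Rule: under a linear scaling by k, areas scale by k^2.
k^2 = 3.5^2 = 12.25
New area = 28.9 * 12.25
New area = 354.025
354.025 units^2


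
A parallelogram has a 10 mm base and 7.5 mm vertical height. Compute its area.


Shape: parallelogram
Base b = 10 mm, Height h = 7.5 mm
Formula: A = b * h
A = 10 * 7.5
A = 75
75 mm^2


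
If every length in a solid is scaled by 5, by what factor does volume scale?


Linear scale factor k = 5
Rule: under a linear scaling by k, volumes scale by k^3.
k^3 = 5 * 5 * 5
k^3 = 25 * 5
k^3 = 125
Volume scales by a factor of 125.
125 (dimensionless)


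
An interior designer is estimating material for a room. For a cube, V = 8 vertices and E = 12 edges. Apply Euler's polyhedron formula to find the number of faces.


Polyhedron: cube
Euler's formula for convex polyhedra: V - E + F = 2
Given: V = 8 vertices and E = 12 edges
Solve for F:
F = 2 + E - V = 2 + 12 - 8 = 6
6 faces


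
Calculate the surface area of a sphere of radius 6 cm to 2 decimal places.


Shape: sphere
Radius r = 6 cm
Formula: SA = 4 * pi * r^2
r^2 = 36
SA = 4 * pi * 36
SA = 144 * pi
SA = 452.39
452.39 cm^2


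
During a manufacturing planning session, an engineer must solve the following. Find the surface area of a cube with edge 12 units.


Shape: cube
Side s = 12 units
A cube has 6 square faces.
Formula: SA = 6 * s^2
s^2 = 144
SA = 6 * 144
SA = 864
864 units^2


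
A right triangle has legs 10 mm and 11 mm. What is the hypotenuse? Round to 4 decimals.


Shape: right triangle
Legs a = 10 mm, b = 11 mm
Formula: c = sqrt(a^2 + b^2)
a^2 = 100, b^2 = 121
a^2 + b^2 = 221
c = sqrt(221)
c = 14.8661
14.8661 mm


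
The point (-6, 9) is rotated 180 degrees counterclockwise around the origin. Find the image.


Transformation: rotation about the origin
Original point: (-6, 9)
Rule for 180 deg: (x, y) -> (-x, -y)
Apply: (-6, 9) -> (6, -9)
(6, -9)


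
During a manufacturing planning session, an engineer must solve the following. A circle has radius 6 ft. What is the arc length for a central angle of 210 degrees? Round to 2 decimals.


Shape: circular arc
Radius r = 6 ft, Angle = 210 degrees
Formula: L = (angle/360) * 2 * pi * r
2 * pi * r = 12 * pi
L = (210/360) * 12 * pi
L = 7 * pi
L = 21.99
21.99 ft


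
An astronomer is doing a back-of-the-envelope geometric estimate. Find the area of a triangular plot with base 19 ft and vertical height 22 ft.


Shape: triangle
Base b = 19 ft, Height h = 22 ft
Formula: A = (1/2) * b * h
A = 0.5 * 19 * 22
A = 0.5 * 418
A = 209
209 ft^2


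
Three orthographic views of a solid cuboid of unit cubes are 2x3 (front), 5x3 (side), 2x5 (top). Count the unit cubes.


Orthographic views of a solid rectangular block:
Front view 2 x 3 -> length = 2, height = 3
Side view 5 x 3 -> width = 5, height = 3 (consistent)
Top view 2 x 5 -> confirms length = 2, width = 5
The block is 2 x 5 x 3.
Total unit cubes = 2 * 5 * 3 = 30
30 unit cubes


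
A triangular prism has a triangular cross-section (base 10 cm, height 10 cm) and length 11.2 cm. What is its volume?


Shape: triangular prism
Triangle base = 10 cm, triangle height = 10 cm, prism length L = 11.2 cm
Formula: V = (1/2 * b * h_tri) * L
Cross-section area = 0.5 * 10 * 10 = 50
V = 50 * 11.2
V = 560
560 cm^3


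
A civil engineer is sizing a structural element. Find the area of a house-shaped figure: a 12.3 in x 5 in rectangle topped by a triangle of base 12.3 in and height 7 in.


Composite shape: rectangle + triangle
Rectangle area = 12.3 * 5 = 61.5
Triangle area = 0.5 * 12.3 * 7 = 43.05
Total = 61.5 + 43.05
Total = 104.55
104.55 in^2


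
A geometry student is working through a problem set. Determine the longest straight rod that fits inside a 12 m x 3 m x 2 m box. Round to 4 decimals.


Shape: rectangular box (space diagonal)
l = 12 m, w = 3 m, h = 2 m
Visualize: the diagonal of the base, then a right triangle with that diagonal and the height.
Formula: d = sqrt(l^2 + w^2 + h^2)
l^2 + w^2 + h^2 = 144 + 9 + 4 = 157
d = sqrt(157)
d = 12.53
12.53 m


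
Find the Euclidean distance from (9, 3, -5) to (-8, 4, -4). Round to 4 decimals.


3D distance between two points
P1 = (9, 3, -5), P2 = (-8, 4, -4)
Formula: d = sqrt((x2-x1)^2 + (y2-y1)^2 + (z2-z1)^2)
dx = -8 - 9 = -17
dy = 4 - 3 = 1
dz = -4 - -5 = 1
dx^2 + dy^2 + dz^2 = 289 + 1 + 1 = 291
d = sqrt(291)
d = 17.0587
17.0587 units


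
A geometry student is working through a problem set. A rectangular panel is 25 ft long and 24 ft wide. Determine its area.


Shape: rectangle
Length l = 25 ft, Width w = 24 ft
Formula: A = l * w
A = 25 * 24
A = 600
600 ft^2


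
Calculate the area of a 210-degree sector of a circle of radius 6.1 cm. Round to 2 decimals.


Shape: circular sector
Radius r = 6.1 cm, Angle = 210 degrees
Formula: A = (angle/360) * pi * r^2
r^2 = 37.21
Fraction of circle = 210/360
A = (210/360) * pi * 37.21
A = 21.705833 * pi
A = 68.19
68.19 cm^2


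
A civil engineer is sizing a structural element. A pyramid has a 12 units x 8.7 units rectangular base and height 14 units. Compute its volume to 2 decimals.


Shape: rectangular pyramid
Base: 12 units x 8.7 units, Height h = 14 units
Formula: V = (1/3) * base_area * h
base_area = 12 * 8.7 = 104.4
base_area * h = 104.4 * 14 = 1461.6
V = 1461.6 / 3
V = 487.2
487.2 units^3


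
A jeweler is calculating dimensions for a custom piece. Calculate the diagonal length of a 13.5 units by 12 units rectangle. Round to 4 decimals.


Shape: rectangle (diagonal via Pythagoras)
Sides: 13.5 units and 12 units
Formula: d = sqrt(l^2 + w^2)
l^2 = 182.25, w^2 = 144
l^2 + w^2 = 326.25
d = sqrt(326.25)
d = 18.0624
18.0624 units


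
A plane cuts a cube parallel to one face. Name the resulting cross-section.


Solid: cube
Cutting plane: parallel to one face
Visualize the intersection of the plane with the solid's surface.
The boundary of the cut region is a square.
square


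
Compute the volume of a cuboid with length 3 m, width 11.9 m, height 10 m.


Shape: rectangular prism
l = 3 m, w = 11.9 m, h = 10 m
Formula: V = l * w * h
V = 3 * 11.9 * 10
V = 35.7 * 10
V = 357
357 m^3


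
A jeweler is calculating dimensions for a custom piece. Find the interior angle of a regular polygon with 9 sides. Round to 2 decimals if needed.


Shape: regular nonagon (9 sides)
Formula: interior angle = (n - 2) * 180 / n
(n - 2) = 7
(n - 2) * 180 = 1260
angle = 1260 / 9
angle = 140
140 degrees


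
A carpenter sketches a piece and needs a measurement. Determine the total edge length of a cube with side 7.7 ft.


Shape: cube
Side s = 7.7 ft
A cube has 12 edges, all equal.
Formula: total edge length = 12 * s
Total = 12 * 7.7
Total = 92.4
92.4 ft


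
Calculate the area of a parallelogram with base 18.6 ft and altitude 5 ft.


Shape: parallelogram
Base b = 18.6 ft, Height h = 5 ft
Formula: A = b * h
A = 18.6 * 5
A = 93
93 ft^2


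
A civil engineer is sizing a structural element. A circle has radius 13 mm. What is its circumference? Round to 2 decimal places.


Shape: circle
Radius r = 13 mm
Formula: C = 2 * pi * r
C = 2 * pi * 13
C = 26 * pi
C = 81.68
81.68 mm


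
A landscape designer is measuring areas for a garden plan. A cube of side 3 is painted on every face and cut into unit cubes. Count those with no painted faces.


Large cube: 3 x 3 x 3, cut into unit cubes.
n = 3, so n - 2 = 1
Unpainted cubes form the interior (n - 2)^3 block.
(n - 2)^3 = 1^3 = 1
1 unit cubes


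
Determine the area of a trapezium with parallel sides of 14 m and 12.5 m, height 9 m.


Shape: trapezoid
Parallel sides a = 14 m, b = 12.5 m; Height h = 9 m
Formula: A = (a + b) * h / 2
a + b = 14 + 12.5 = 26.5
A = 26.5 * 9 / 2
A = 238.5 / 2
A = 119.25
119.25 m^2


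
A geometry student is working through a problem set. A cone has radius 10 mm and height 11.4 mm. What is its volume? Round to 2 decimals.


Shape: cone
Radius r = 10 mm, Height h = 11.4 mm
Formula: V = (1/3) * pi * r^2 * h
r^2 = 100
pi * r^2 * h = pi * 100 * 11.4 = 1140 * pi
V = 1140 * pi / 3
V = 1193.81
1193.81 mm^3


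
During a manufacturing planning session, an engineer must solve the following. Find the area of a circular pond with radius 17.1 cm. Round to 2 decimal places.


Shape: circle
Radius r = 17.1 cm
Formula: A = pi * r^2
r^2 = 17.1^2 = 292.41
A = pi * 292.41
A = 918.63
918.63 cm^2


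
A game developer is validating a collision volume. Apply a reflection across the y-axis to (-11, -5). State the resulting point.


Transformation: reflection
Original point: (-11, -5)
Rule for reflection over the y-axis: (x, y) -> (-x, y)
Apply: (-11, -5) -> (11, -5)
(11, -5)


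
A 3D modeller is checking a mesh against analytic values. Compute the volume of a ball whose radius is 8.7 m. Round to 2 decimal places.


Shape: sphere
Radius r = 8.7 m
Formula: V = (4/3) * pi * r^3
r^3 = 658.503
(4/3) * 658.503 = 878.004
V = 878.004 * pi
V = 2758.33
2758.33 m^3


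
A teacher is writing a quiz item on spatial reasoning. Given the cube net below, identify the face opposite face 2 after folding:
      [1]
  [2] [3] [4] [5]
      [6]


Net: cross layout. Take square 3 as the base (bottom).
Fold the four squares in the horizontal row up around 3: 2 -> left, 4 -> right, 5 wraps to the top.
Fold 1 and 6 up from 3: 1 -> back, 6 -> front.
Opposite pairs are therefore: (1, 6), (2, 4), (3, 5).
Face 2 is opposite face 4.
face 4


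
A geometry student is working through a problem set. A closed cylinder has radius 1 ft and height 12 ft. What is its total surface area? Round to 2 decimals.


Shape: closed cylinder
Radius r = 1 ft, Height h = 12 ft
Formula: SA = 2*pi*r^2 + 2*pi*r*h = 2*pi*r*(r + h)
r + h = 13
2 * r * (r + h) = 2 * 1 * 13 = 26
SA = 26 * pi
SA = 81.68
81.68 ft^2


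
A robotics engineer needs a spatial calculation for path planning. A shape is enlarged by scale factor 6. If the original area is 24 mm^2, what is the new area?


Linear scale factor k = 6
Original area = 24 mm^2
Rule: under a linear scaling by k, areas scale by k^2.
k^2 = 6^2 = 36
New area = 24 * 36
New area = 864
864 mm^2


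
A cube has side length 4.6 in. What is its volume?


Shape: cube
Side s = 4.6 in
Formula: V = s^3
V = 4.6 * 4.6 * 4.6
V = 21.16 * 4.6
V = 97.336
97.336 in^3


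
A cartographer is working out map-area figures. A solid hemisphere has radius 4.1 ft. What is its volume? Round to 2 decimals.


Shape: hemisphere (half of a sphere)
Radius r = 4.1 ft
Formula: V = (1/2) * (4/3) * pi * r^3 = (2/3) * pi * r^3
r^3 = 68.921
(2/3) * 68.921 = 45.947333
V = 45.947333 * pi
V = 144.35
144.35 ft^3


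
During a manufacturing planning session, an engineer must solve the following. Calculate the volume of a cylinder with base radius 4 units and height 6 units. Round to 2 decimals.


Shape: cylinder
Radius r = 4 units, Height h = 6 units
Formula: V = pi * r^2 * h
r^2 = 16
V = pi * 16 * 6
V = 96 * pi
V = 301.59
301.59 units^3


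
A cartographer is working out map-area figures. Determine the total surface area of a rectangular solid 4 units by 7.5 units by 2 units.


Shape: rectangular prism
l = 4 units, w = 7.5 units, h = 2 units
Formula: SA = 2(lw + lh + wh)
lw = 30, lh = 8, wh = 15
lw + lh + wh = 53
SA = 2 * 53
SA = 106
106 units^2


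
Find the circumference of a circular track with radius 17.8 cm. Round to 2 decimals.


Shape: circle
Radius r = 17.8 cm
Formula: C = 2 * pi * r
C = 2 * pi * 17.8
C = 35.6 * pi
C = 111.84
111.84 cm


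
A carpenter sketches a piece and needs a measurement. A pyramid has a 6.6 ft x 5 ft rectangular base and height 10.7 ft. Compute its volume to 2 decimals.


Shape: rectangular pyramid
Base: 6.6 ft x 5 ft, Height h = 10.7 ft
Formula: V = (1/3) * base_area * h
base_area = 6.6 * 5 = 33
base_area * h = 33 * 10.7 = 353.1
V = 353.1 / 3
V = 117.7
117.7 ft^3


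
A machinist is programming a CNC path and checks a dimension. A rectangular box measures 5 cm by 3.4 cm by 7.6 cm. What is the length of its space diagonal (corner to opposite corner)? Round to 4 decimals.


Shape: rectangular box (space diagonal)
l = 5 cm, w = 3.4 cm, h = 7.6 cm
Visualize: the diagonal of the base, then a right triangle with that diagonal and the height.
Formula: d = sqrt(l^2 + w^2 + h^2)
l^2 + w^2 + h^2 = 25 + 11.56 + 57.76 = 94.32
d = sqrt(94.32)
d = 9.7118
9.7118 cm


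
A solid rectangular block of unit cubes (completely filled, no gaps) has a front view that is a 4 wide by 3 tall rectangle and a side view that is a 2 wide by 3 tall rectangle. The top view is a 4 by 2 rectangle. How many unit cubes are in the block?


Orthographic views of a solid rectangular block:
Front view 4 x 3 -> length = 4, height = 3
Side view 2 x 3 -> width = 2, height = 3 (consistent)
Top view 4 x 2 -> confirms length = 4, width = 2
The block is 4 x 2 x 3.
Total unit cubes = 4 * 2 * 3 = 24
24 unit cubes


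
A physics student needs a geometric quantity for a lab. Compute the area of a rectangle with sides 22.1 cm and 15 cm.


Shape: rectangle
Length l = 22.1 cm, Width w = 15 cm
Formula: A = l * w
A = 22.1 * 15
A = 331.5
331.5 cm^2


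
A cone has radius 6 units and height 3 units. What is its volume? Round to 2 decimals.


Shape: cone
Radius r = 6 units, Height h = 3 units
Formula: V = (1/3) * pi * r^2 * h
r^2 = 36
pi * r^2 * h = pi * 36 * 3 = 108 * pi
V = 108 * pi / 3
V = 113.1
113.1 units^3


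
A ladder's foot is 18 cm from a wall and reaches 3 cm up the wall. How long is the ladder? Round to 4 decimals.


Shape: right triangle
Legs a = 18 cm, b = 3 cm
Formula: c = sqrt(a^2 + b^2)
a^2 = 324, b^2 = 9
a^2 + b^2 = 333
c = sqrt(333)
c = 18.2483
18.2483 cm


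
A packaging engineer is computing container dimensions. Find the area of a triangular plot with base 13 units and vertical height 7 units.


Shape: triangle
Base b = 13 units, Height h = 7 units
Formula: A = (1/2) * b * h
A = 0.5 * 13 * 7
A = 0.5 * 91
A = 45.5
45.5 units^2


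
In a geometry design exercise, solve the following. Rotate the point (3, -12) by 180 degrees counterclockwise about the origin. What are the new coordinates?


Transformation: rotation about the origin
Original point: (3, -12)
Rule for 180 deg: (x, y) -> (-x, -y)
Apply: (3, -12) -> (-3, 12)
(-3, 12)


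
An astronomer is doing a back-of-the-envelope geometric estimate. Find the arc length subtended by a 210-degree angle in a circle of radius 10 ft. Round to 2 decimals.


Shape: circular arc
Radius r = 10 ft, Angle = 210 degrees
Formula: L = (angle/360) * 2 * pi * r
2 * pi * r = 20 * pi
L = (210/360) * 20 * pi
L = 11.666667 * pi
L = 36.65
36.65 ft
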